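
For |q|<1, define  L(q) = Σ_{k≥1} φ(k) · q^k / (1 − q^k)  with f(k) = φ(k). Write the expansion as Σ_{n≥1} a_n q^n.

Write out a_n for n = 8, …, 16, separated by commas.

q^8  k|8↦φ(k): 8:4 4:2 2:1 1:1  a_8=8
[q^9] φ(1)=1,φ(3)=2,φ(9)=6 ⇒ 9
[q^10] φ(10)=4,φ(5)=4,φ(2)=1,φ(1)=1 ⇒ 10
[q^11] φ(11)=10,φ(1)=1 ⇒ 11
n=12: 1·12 2·6 3·4 4·3 6·2 12·1  φ→[1+1+2+2+2+4]=12
n=13: 13·1 1·13  φ→[12+1]=13
[q^14] φ(1)=1,φ(2)=1,φ(7)=6,φ(14)=6 ⇒ 14
d|15:{15,5,3,1}  Σφ=8+4+2+1=15
n=16: 16·1 8·2 4·4 2·8 1·16  φ→[8+4+2+1+1]=16

8, 9, 10, 11, 12, 13, 14, 15, 16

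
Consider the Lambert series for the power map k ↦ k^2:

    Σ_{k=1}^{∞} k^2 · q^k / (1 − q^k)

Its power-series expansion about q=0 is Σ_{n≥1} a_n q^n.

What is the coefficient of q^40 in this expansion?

[q^40] f(40)=1600,f(20)=400,f(10)=100,f(8)=64,f(5)=25,f(4)=16,f(2)=4,f(1)=1 ⇒ 2210

a_40 = 2210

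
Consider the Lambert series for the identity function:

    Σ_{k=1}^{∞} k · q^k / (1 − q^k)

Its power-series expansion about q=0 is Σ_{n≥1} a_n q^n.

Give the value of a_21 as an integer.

[q^21] f(21)=21,f(7)=7,f(3)=3,f(1)=1 ⇒ 32

a_21 = 32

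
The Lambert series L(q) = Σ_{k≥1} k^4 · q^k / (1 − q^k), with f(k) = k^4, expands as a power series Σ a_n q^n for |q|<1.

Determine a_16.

a_16 = 69905

d|16:{1,2,4,8,16}  Σf=1+16+256+4096+65536=69905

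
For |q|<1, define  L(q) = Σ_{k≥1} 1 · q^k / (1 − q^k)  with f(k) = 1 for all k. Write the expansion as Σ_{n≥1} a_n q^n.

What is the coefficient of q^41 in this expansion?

a_41 = 2

n=41: 41·1 1·41  f→[1+1]=2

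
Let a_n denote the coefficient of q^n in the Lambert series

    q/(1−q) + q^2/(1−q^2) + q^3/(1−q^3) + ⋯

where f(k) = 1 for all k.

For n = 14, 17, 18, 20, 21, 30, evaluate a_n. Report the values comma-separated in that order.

4, 2, 6, 6, 4, 8

q^14  k|14↦f(k): 1:1 2:1 7:1 14:1  a_14=4
n=17: 1·17 17·1  f→[1+1]=2
q^18  k|18↦f(k): 18:1 9:1 6:1 3:1 2:1 1:1  a_18=6
q^20  k|20↦f(k): 1:1 2:1 4:1 5:1 10:1 20:1  a_20=6
d|21:{1,3,7,21}  Σf=1+1+1+1=4
d|30:{1,2,3,5,6,10,15,30}  Σf=1+1+1+1+1+1+1+1=8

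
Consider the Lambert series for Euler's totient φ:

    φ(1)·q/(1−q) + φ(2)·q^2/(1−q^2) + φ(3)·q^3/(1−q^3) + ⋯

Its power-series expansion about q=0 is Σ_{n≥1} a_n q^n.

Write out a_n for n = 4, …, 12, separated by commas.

n=4: 4·1 2·2 1·4  φ→[2+1+1]=4
n=5: 5·1 1·5  φ→[4+1]=5
[q^6] φ(6)=2,φ(3)=2,φ(2)=1,φ(1)=1 ⇒ 6
[q^7] φ(1)=1,φ(7)=6 ⇒ 7
d|8:{8,4,2,1}  Σφ=4+2+1+1=8
[q^9] φ(9)=6,φ(3)=2,φ(1)=1 ⇒ 9
d|10:{1,2,5,10}  Σφ=1+1+4+4=10
d|11:{1,11}  Σφ=1+10=11
q^12  k|12↦φ(k): 1:1 2:1 3:2 4:2 6:2 12:4  a_12=12

4, 5, 6, 7, 8, 9, 10, 11, 12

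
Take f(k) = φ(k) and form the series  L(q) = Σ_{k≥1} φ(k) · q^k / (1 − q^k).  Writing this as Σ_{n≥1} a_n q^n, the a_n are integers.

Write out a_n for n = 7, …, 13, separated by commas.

[q^7] φ(1)=1,φ(7)=6 ⇒ 7
[q^8] φ(8)=4,φ(4)=2,φ(2)=1,φ(1)=1 ⇒ 8
n=9: 1·9 3·3 9·1  φ→[1+2+6]=9
d|10:{10,5,2,1}  Σφ=4+4+1+1=10
[q^11] φ(11)=10,φ(1)=1 ⇒ 11
[q^12] φ(1)=1,φ(2)=1,φ(3)=2,φ(4)=2,φ(6)=2,φ(12)=4 ⇒ 12
d|13:{1,13}  Σφ=1+12=13

7, 8, 9, 10, 11, 12, 13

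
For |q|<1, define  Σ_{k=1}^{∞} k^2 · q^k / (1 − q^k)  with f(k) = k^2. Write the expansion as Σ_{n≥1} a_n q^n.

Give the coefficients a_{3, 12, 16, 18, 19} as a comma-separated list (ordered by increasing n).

q^3  k|3↦f(k): 3:9 1:1  a_3=10
d|12:{1,2,3,4,6,12}  Σf=1+4+9+16+36+144=210
[q^16] f(16)=256,f(8)=64,f(4)=16,f(2)=4,f(1)=1 ⇒ 341
q^18  k|18↦f(k): 18:324 9:81 6:36 3:9 2:4 1:1  a_18=455
d|19:{19,1}  Σf=361+1=362

10, 210, 341, 455, 362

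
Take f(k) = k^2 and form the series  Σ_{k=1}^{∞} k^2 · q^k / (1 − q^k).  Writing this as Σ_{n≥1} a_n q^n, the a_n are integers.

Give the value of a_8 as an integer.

a_8 = 85

[q^8] f(8)=64,f(4)=16,f(2)=4,f(1)=1 ⇒ 85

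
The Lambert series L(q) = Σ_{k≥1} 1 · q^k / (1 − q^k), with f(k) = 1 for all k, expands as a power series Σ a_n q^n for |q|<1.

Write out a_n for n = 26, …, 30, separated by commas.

4, 4, 6, 2, 8

n=26: 26·1 13·2 2·13 1·26  f→[1+1+1+1]=4
[q^27] f(1)=1,f(3)=1,f(9)=1,f(27)=1 ⇒ 4
q^28  k|28↦f(k): 28:1 14:1 7:1 4:1 2:1 1:1  a_28=6
d|29:{29,1}  Σf=1+1=2
[q^30] f(30)=1,f(15)=1,f(10)=1,f(6)=1,f(5)=1,f(3)=1,f(2)=1,f(1)=1 ⇒ 8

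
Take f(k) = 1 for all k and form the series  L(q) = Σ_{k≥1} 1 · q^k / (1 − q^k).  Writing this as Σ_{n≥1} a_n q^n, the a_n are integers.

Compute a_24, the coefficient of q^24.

a_24 = 8

q^24  k|24↦f(k): 24:1 12:1 8:1 6:1 4:1 3:1 2:1 1:1  a_24=8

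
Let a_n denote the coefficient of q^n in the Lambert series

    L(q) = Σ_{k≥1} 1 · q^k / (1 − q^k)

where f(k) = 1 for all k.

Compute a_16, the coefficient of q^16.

n=16: 1·16 2·8 4·4 8·2 16·1  f→[1+1+1+1+1]=5

a_16 = 5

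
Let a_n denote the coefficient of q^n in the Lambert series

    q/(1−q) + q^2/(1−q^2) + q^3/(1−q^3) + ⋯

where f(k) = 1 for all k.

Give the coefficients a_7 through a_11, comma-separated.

2, 4, 3, 4, 2

d|7:{7,1}  Σf=1+1=2
n=8: 1·8 2·4 4·2 8·1  f→[1+1+1+1]=4
n=9: 1·9 3·3 9·1  f→[1+1+1]=3
q^10  k|10↦f(k): 1:1 2:1 5:1 10:1  a_10=4
[q^11] f(1)=1,f(11)=1 ⇒ 2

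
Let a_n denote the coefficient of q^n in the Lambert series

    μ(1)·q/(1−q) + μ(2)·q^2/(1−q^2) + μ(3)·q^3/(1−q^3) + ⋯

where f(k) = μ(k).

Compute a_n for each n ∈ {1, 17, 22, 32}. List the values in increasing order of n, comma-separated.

1, 0, 0, 0

d|1:{1}  Σμ=1=1
[q^17] μ(1)=1,μ(17)=-1 ⇒ 0
q^22  k|22↦μ(k): 1:1 2:-1 11:-1 22:1  a_22=0
q^32  k|32↦μ(k): 1:1 2:-1 4:0 8:0 16:0 32:0  a_32=0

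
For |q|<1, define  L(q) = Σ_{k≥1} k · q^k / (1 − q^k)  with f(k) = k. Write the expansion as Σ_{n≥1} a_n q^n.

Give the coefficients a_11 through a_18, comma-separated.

12, 28, 14, 24, 24, 31, 18, 39

n=11: 11·1 1·11  f→[11+1]=12
q^12  k|12↦f(k): 12:12 6:6 4:4 3:3 2:2 1:1  a_12=28
[q^13] f(13)=13,f(1)=1 ⇒ 14
d|14:{1,2,7,14}  Σf=1+2+7+14=24
[q^15] f(15)=15,f(5)=5,f(3)=3,f(1)=1 ⇒ 24
d|16:{16,8,4,2,1}  Σf=16+8+4+2+1=31
[q^17] f(1)=1,f(17)=17 ⇒ 18
[q^18] f(18)=18,f(9)=9,f(6)=6,f(3)=3,f(2)=2,f(1)=1 ⇒ 39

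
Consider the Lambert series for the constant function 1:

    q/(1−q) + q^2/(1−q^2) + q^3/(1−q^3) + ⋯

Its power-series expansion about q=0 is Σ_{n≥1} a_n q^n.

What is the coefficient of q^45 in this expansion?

d|45:{1,3,5,9,15,45}  Σf=1+1+1+1+1+1=6

a_45 = 6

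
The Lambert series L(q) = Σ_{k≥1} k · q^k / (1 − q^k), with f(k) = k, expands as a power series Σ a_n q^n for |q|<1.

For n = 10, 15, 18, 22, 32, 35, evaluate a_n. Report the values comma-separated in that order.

18, 24, 39, 36, 63, 48

d|10:{10,5,2,1}  Σf=10+5+2+1=18
n=15: 1·15 3·5 5·3 15·1  f→[1+3+5+15]=24
q^18  k|18↦f(k): 1:1 2:2 3:3 6:6 9:9 18:18  a_18=39
q^22  k|22↦f(k): 22:22 11:11 2:2 1:1  a_22=36
q^32  k|32↦f(k): 32:32 16:16 8:8 4:4 2:2 1:1  a_32=63
n=35: 35·1 7·5 5·7 1·35  f→[35+7+5+1]=48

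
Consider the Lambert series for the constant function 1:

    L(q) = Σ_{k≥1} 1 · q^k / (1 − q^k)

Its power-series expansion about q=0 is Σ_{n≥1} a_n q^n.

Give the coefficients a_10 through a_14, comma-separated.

[q^10] f(1)=1,f(2)=1,f(5)=1,f(10)=1 ⇒ 4
[q^11] f(1)=1,f(11)=1 ⇒ 2
[q^12] f(12)=1,f(6)=1,f(4)=1,f(3)=1,f(2)=1,f(1)=1 ⇒ 6
[q^13] f(1)=1,f(13)=1 ⇒ 2
n=14: 1·14 2·7 7·2 14·1  f→[1+1+1+1]=4

4, 2, 6, 2, 4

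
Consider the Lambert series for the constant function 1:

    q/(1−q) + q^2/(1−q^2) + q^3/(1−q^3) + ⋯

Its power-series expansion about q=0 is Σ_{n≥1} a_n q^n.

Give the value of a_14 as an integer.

a_14 = 4

[q^14] f(1)=1,f(2)=1,f(7)=1,f(14)=1 ⇒ 4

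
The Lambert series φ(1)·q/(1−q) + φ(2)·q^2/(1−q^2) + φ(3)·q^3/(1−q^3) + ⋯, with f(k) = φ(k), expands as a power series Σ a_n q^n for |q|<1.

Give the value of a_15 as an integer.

[q^15] φ(1)=1,φ(3)=2,φ(5)=4,φ(15)=8 ⇒ 15

a_15 = 15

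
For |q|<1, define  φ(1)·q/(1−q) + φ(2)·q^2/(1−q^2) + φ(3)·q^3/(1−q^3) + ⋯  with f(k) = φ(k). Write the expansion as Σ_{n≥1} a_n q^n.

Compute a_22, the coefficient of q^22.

n=22: 1·22 2·11 11·2 22·1  φ→[1+1+10+10]=22

a_22 = 22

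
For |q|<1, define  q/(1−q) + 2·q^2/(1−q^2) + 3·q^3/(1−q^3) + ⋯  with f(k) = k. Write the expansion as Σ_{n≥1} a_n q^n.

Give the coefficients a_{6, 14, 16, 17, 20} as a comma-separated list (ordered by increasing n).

q^6  k|6↦f(k): 6:6 3:3 2:2 1:1  a_6=12
d|14:{14,7,2,1}  Σf=14+7+2+1=24
n=16: 16·1 8·2 4·4 2·8 1·16  f→[16+8+4+2+1]=31
n=17: 1·17 17·1  f→[1+17]=18
q^20  k|20↦f(k): 20:20 10:10 5:5 4:4 2:2 1:1  a_20=42

12, 24, 31, 18, 42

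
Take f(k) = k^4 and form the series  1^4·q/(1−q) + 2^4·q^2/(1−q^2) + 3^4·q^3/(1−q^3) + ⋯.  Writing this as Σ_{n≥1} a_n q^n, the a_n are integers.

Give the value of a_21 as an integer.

a_21 = 196964

d|21:{21,7,3,1}  Σf=194481+2401+81+1=196964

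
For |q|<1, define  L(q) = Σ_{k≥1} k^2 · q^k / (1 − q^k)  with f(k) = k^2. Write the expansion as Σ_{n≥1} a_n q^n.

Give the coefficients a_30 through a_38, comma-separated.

1300, 962, 1365, 1220, 1450, 1300, 1911, 1370, 1810

n=30: 30·1 15·2 10·3 6·5 5·6 3·10 2·15 1·30  f→[900+225+100+36+25+9+4+1]=1300
q^31  k|31↦f(k): 31:961 1:1  a_31=962
n=32: 32·1 16·2 8·4 4·8 2·16 1·32  f→[1024+256+64+16+4+1]=1365
[q^33] f(1)=1,f(3)=9,f(11)=121,f(33)=1089 ⇒ 1220
d|34:{1,2,17,34}  Σf=1+4+289+1156=1450
d|35:{35,7,5,1}  Σf=1225+49+25+1=1300
[q^36] f(1)=1,f(2)=4,f(3)=9,f(4)=16,f(6)=36,f(9)=81,f(12)=144,f(18)=324,f(36)=1296 ⇒ 1911
d|37:{1,37}  Σf=1+1369=1370
q^38  k|38↦f(k): 1:1 2:4 19:361 38:1444  a_38=1810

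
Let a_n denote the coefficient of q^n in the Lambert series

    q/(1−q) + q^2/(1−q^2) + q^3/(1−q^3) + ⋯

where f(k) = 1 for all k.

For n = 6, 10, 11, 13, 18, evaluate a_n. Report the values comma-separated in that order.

4, 4, 2, 2, 6

q^6  k|6↦f(k): 1:1 2:1 3:1 6:1  a_6=4
d|10:{10,5,2,1}  Σf=1+1+1+1=4
q^11  k|11↦f(k): 1:1 11:1  a_11=2
q^13  k|13↦f(k): 1:1 13:1  a_13=2
[q^18] f(1)=1,f(2)=1,f(3)=1,f(6)=1,f(9)=1,f(18)=1 ⇒ 6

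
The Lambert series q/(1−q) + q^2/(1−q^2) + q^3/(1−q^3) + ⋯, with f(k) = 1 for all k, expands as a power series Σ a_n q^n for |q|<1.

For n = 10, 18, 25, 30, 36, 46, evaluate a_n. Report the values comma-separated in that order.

4, 6, 3, 8, 9, 4

d|10:{1,2,5,10}  Σf=1+1+1+1=4
[q^18] f(1)=1,f(2)=1,f(3)=1,f(6)=1,f(9)=1,f(18)=1 ⇒ 6
q^25  k|25↦f(k): 25:1 5:1 1:1  a_25=3
d|30:{30,15,10,6,5,3,2,1}  Σf=1+1+1+1+1+1+1+1=8
q^36  k|36↦f(k): 1:1 2:1 3:1 4:1 6:1 9:1 12:1 18:1 36:1  a_36=9
d|46:{1,2,23,46}  Σf=1+1+1+1=4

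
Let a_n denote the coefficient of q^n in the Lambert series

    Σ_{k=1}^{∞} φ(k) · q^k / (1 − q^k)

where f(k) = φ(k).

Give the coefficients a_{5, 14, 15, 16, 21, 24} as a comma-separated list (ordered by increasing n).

q^5  k|5↦φ(k): 1:1 5:4  a_5=5
n=14: 1·14 2·7 7·2 14·1  φ→[1+1+6+6]=14
d|15:{1,3,5,15}  Σφ=1+2+4+8=15
[q^16] φ(1)=1,φ(2)=1,φ(4)=2,φ(8)=4,φ(16)=8 ⇒ 16
n=21: 21·1 7·3 3·7 1·21  φ→[12+6+2+1]=21
[q^24] φ(24)=8,φ(12)=4,φ(8)=4,φ(6)=2,φ(4)=2,φ(3)=2,φ(2)=1,φ(1)=1 ⇒ 24

5, 14, 15, 16, 21, 24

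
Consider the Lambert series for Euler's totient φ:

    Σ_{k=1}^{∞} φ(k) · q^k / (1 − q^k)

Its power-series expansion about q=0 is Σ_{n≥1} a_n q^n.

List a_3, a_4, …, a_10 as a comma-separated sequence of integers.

n=3: 1·3 3·1  φ→[1+2]=3
q^4  k|4↦φ(k): 1:1 2:1 4:2  a_4=4
q^5  k|5↦φ(k): 5:4 1:1  a_5=5
d|6:{6,3,2,1}  Σφ=2+2+1+1=6
d|7:{7,1}  Σφ=6+1=7
d|8:{1,2,4,8}  Σφ=1+1+2+4=8
d|9:{1,3,9}  Σφ=1+2+6=9
d|10:{1,2,5,10}  Σφ=1+1+4+4=10

3, 4, 5, 6, 7, 8, 9, 10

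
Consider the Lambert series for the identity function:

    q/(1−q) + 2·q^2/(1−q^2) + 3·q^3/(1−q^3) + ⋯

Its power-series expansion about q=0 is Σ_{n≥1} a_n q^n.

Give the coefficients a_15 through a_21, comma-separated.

n=15: 1·15 3·5 5·3 15·1  f→[1+3+5+15]=24
d|16:{16,8,4,2,1}  Σf=16+8+4+2+1=31
d|17:{17,1}  Σf=17+1=18
n=18: 1·18 2·9 3·6 6·3 9·2 18·1  f→[1+2+3+6+9+18]=39
q^19  k|19↦f(k): 19:19 1:1  a_19=20
q^20  k|20↦f(k): 1:1 2:2 4:4 5:5 10:10 20:20  a_20=42
[q^21] f(21)=21,f(7)=7,f(3)=3,f(1)=1 ⇒ 32

24, 31, 18, 39, 20, 42, 32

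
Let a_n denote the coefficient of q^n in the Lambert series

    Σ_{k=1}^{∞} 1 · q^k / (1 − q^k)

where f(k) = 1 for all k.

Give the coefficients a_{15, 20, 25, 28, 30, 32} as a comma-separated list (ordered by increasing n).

4, 6, 3, 6, 8, 6

[q^15] f(15)=1,f(5)=1,f(3)=1,f(1)=1 ⇒ 4
q^20  k|20↦f(k): 1:1 2:1 4:1 5:1 10:1 20:1  a_20=6
d|25:{25,5,1}  Σf=1+1+1=3
[q^28] f(1)=1,f(2)=1,f(4)=1,f(7)=1,f(14)=1,f(28)=1 ⇒ 6
n=30: 1·30 2·15 3·10 5·6 6·5 10·3 15·2 30·1  f→[1+1+1+1+1+1+1+1]=8
q^32  k|32↦f(k): 1:1 2:1 4:1 8:1 16:1 32:1  a_32=6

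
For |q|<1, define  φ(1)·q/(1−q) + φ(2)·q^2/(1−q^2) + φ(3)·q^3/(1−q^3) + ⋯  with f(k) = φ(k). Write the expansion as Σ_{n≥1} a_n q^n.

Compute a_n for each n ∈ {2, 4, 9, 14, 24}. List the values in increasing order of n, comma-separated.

n=2: 1·2 2·1  φ→[1+1]=2
d|4:{1,2,4}  Σφ=1+1+2=4
q^9  k|9↦φ(k): 1:1 3:2 9:6  a_9=9
[q^14] φ(1)=1,φ(2)=1,φ(7)=6,φ(14)=6 ⇒ 14
d|24:{24,12,8,6,4,3,2,1}  Σφ=8+4+4+2+2+2+1+1=24

2, 4, 9, 14, 24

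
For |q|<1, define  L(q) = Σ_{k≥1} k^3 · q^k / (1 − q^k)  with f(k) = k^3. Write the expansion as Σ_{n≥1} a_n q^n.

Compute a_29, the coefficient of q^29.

[q^29] f(29)=24389,f(1)=1 ⇒ 24390

a_29 = 24390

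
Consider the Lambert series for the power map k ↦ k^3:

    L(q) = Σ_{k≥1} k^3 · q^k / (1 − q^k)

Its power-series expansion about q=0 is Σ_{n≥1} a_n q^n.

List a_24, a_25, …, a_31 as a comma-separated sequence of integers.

16380, 15751, 19782, 20440, 25112, 24390, 31752, 29792

q^24  k|24↦f(k): 24:13824 12:1728 8:512 6:216 4:64 3:27 2:8 1:1  a_24=16380
[q^25] f(25)=15625,f(5)=125,f(1)=1 ⇒ 15751
[q^26] f(1)=1,f(2)=8,f(13)=2197,f(26)=17576 ⇒ 19782
n=27: 1·27 3·9 9·3 27·1  f→[1+27+729+19683]=20440
n=28: 28·1 14·2 7·4 4·7 2·14 1·28  f→[21952+2744+343+64+8+1]=25112
n=29: 1·29 29·1  f→[1+24389]=24390
q^30  k|30↦f(k): 1:1 2:8 3:27 5:125 6:216 10:1000 15:3375 30:27000  a_30=31752
d|31:{1,31}  Σf=1+29791=29792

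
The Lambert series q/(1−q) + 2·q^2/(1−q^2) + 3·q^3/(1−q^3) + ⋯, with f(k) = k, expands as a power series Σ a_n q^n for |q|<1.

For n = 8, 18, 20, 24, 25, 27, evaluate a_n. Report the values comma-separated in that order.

15, 39, 42, 60, 31, 40

n=8: 1·8 2·4 4·2 8·1  f→[1+2+4+8]=15
n=18: 1·18 2·9 3·6 6·3 9·2 18·1  f→[1+2+3+6+9+18]=39
n=20: 20·1 10·2 5·4 4·5 2·10 1·20  f→[20+10+5+4+2+1]=42
n=24: 24·1 12·2 8·3 6·4 4·6 3·8 2·12 1·24  f→[24+12+8+6+4+3+2+1]=60
q^25  k|25↦f(k): 25:25 5:5 1:1  a_25=31
q^27  k|27↦f(k): 1:1 3:3 9:9 27:27  a_27=40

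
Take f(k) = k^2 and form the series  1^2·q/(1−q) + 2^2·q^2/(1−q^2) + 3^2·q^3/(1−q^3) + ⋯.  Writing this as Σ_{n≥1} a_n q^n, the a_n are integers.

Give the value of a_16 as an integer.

a_16 = 341

q^16  k|16↦f(k): 1:1 2:4 4:16 8:64 16:256  a_16=341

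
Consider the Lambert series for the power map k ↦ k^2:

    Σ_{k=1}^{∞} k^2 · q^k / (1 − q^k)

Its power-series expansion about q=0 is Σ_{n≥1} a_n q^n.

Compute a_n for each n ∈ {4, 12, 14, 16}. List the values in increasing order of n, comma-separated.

21, 210, 250, 341

[q^4] f(4)=16,f(2)=4,f(1)=1 ⇒ 21
d|12:{12,6,4,3,2,1}  Σf=144+36+16+9+4+1=210
d|14:{1,2,7,14}  Σf=1+4+49+196=250
n=16: 1·16 2·8 4·4 8·2 16·1  f→[1+4+16+64+256]=341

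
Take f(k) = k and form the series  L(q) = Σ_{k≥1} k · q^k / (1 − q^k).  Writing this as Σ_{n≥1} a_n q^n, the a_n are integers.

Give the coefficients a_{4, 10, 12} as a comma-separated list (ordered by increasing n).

[q^4] f(1)=1,f(2)=2,f(4)=4 ⇒ 7
q^10  k|10↦f(k): 10:10 5:5 2:2 1:1  a_10=18
q^12  k|12↦f(k): 12:12 6:6 4:4 3:3 2:2 1:1  a_12=28

7, 18, 28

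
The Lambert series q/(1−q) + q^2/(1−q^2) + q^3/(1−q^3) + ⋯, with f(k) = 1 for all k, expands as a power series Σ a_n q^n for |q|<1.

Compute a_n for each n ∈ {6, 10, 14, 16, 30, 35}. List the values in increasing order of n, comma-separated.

[q^6] f(1)=1,f(2)=1,f(3)=1,f(6)=1 ⇒ 4
[q^10] f(1)=1,f(2)=1,f(5)=1,f(10)=1 ⇒ 4
q^14  k|14↦f(k): 1:1 2:1 7:1 14:1  a_14=4
d|16:{1,2,4,8,16}  Σf=1+1+1+1+1=5
q^30  k|30↦f(k): 30:1 15:1 10:1 6:1 5:1 3:1 2:1 1:1  a_30=8
[q^35] f(1)=1,f(5)=1,f(7)=1,f(35)=1 ⇒ 4

4, 4, 4, 5, 8, 4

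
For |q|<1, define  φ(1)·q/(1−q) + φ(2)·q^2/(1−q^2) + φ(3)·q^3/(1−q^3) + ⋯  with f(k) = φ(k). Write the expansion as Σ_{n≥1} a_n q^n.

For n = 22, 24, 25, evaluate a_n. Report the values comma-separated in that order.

q^22  k|22↦φ(k): 22:10 11:10 2:1 1:1  a_22=22
d|24:{1,2,3,4,6,8,12,24}  Σφ=1+1+2+2+2+4+4+8=24
[q^25] φ(25)=20,φ(5)=4,φ(1)=1 ⇒ 25

22, 24, 25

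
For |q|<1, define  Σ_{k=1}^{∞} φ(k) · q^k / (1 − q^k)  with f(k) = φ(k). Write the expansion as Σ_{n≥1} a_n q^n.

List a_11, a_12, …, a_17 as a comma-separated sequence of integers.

d|11:{11,1}  Σφ=10+1=11
d|12:{12,6,4,3,2,1}  Σφ=4+2+2+2+1+1=12
n=13: 13·1 1·13  φ→[12+1]=13
n=14: 14·1 7·2 2·7 1·14  φ→[6+6+1+1]=14
d|15:{1,3,5,15}  Σφ=1+2+4+8=15
n=16: 1·16 2·8 4·4 8·2 16·1  φ→[1+1+2+4+8]=16
q^17  k|17↦φ(k): 17:16 1:1  a_17=17

11, 12, 13, 14, 15, 16, 17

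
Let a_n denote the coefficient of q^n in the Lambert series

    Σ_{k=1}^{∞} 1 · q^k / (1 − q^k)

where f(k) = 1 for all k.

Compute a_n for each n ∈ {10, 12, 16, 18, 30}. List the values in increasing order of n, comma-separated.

d|10:{10,5,2,1}  Σf=1+1+1+1=4
[q^12] f(1)=1,f(2)=1,f(3)=1,f(4)=1,f(6)=1,f(12)=1 ⇒ 6
[q^16] f(16)=1,f(8)=1,f(4)=1,f(2)=1,f(1)=1 ⇒ 5
d|18:{1,2,3,6,9,18}  Σf=1+1+1+1+1+1=6
q^30  k|30↦f(k): 1:1 2:1 3:1 5:1 6:1 10:1 15:1 30:1  a_30=8

4, 6, 5, 6, 8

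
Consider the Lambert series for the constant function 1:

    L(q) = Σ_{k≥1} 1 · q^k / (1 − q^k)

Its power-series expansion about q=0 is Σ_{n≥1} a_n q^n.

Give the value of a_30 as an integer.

n=30: 30·1 15·2 10·3 6·5 5·6 3·10 2·15 1·30  f→[1+1+1+1+1+1+1+1]=8

a_30 = 8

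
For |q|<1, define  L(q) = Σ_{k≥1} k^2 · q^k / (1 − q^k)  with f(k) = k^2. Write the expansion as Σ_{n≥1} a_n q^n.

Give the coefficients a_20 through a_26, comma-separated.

546, 500, 610, 530, 850, 651, 850

n=20: 20·1 10·2 5·4 4·5 2·10 1·20  f→[400+100+25+16+4+1]=546
[q^21] f(21)=441,f(7)=49,f(3)=9,f(1)=1 ⇒ 500
[q^22] f(1)=1,f(2)=4,f(11)=121,f(22)=484 ⇒ 610
n=23: 23·1 1·23  f→[529+1]=530
n=24: 24·1 12·2 8·3 6·4 4·6 3·8 2·12 1·24  f→[576+144+64+36+16+9+4+1]=850
[q^25] f(25)=625,f(5)=25,f(1)=1 ⇒ 651
[q^26] f(26)=676,f(13)=169,f(2)=4,f(1)=1 ⇒ 850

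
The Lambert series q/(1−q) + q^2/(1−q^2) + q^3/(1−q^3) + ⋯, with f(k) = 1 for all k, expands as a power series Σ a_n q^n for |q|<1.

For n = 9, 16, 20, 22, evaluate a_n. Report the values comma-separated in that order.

3, 5, 6, 4

n=9: 1·9 3·3 9·1  f→[1+1+1]=3
n=16: 16·1 8·2 4·4 2·8 1·16  f→[1+1+1+1+1]=5
q^20  k|20↦f(k): 20:1 10:1 5:1 4:1 2:1 1:1  a_20=6
[q^22] f(22)=1,f(11)=1,f(2)=1,f(1)=1 ⇒ 4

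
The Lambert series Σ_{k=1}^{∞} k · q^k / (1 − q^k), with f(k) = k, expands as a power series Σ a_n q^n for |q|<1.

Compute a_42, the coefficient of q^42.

a_42 = 96

[q^42] f(42)=42,f(21)=21,f(14)=14,f(7)=7,f(6)=6,f(3)=3,f(2)=2,f(1)=1 ⇒ 96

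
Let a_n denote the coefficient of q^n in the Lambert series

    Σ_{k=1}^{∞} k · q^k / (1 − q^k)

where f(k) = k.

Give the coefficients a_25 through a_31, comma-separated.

31, 42, 40, 56, 30, 72, 32

[q^25] f(25)=25,f(5)=5,f(1)=1 ⇒ 31
d|26:{1,2,13,26}  Σf=1+2+13+26=42
n=27: 1·27 3·9 9·3 27·1  f→[1+3+9+27]=40
n=28: 1·28 2·14 4·7 7·4 14·2 28·1  f→[1+2+4+7+14+28]=56
q^29  k|29↦f(k): 1:1 29:29  a_29=30
n=30: 30·1 15·2 10·3 6·5 5·6 3·10 2·15 1·30  f→[30+15+10+6+5+3+2+1]=72
n=31: 31·1 1·31  f→[31+1]=32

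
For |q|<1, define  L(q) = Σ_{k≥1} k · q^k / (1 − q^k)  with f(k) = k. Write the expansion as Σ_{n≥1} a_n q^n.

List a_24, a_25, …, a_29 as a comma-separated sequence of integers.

n=24: 24·1 12·2 8·3 6·4 4·6 3·8 2·12 1·24  f→[24+12+8+6+4+3+2+1]=60
d|25:{25,5,1}  Σf=25+5+1=31
n=26: 1·26 2·13 13·2 26·1  f→[1+2+13+26]=42
[q^27] f(27)=27,f(9)=9,f(3)=3,f(1)=1 ⇒ 40
n=28: 28·1 14·2 7·4 4·7 2·14 1·28  f→[28+14+7+4+2+1]=56
[q^29] f(1)=1,f(29)=29 ⇒ 30

60, 31, 42, 40, 56, 30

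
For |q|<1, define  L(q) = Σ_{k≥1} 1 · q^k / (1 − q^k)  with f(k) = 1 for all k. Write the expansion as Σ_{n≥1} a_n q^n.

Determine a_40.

a_40 = 8

n=40: 40·1 20·2 10·4 8·5 5·8 4·10 2·20 1·40  f→[1+1+1+1+1+1+1+1]=8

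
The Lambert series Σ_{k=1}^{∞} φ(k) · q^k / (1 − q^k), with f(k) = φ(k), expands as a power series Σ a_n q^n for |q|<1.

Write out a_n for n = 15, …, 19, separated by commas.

n=15: 15·1 5·3 3·5 1·15  φ→[8+4+2+1]=15
q^16  k|16↦φ(k): 16:8 8:4 4:2 2:1 1:1  a_16=16
d|17:{17,1}  Σφ=16+1=17
q^18  k|18↦φ(k): 18:6 9:6 6:2 3:2 2:1 1:1  a_18=18
n=19: 1·19 19·1  φ→[1+18]=19

15, 16, 17, 18, 19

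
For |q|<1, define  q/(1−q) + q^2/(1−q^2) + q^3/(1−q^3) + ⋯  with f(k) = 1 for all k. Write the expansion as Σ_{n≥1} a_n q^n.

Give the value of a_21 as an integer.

q^21  k|21↦f(k): 1:1 3:1 7:1 21:1  a_21=4

a_21 = 4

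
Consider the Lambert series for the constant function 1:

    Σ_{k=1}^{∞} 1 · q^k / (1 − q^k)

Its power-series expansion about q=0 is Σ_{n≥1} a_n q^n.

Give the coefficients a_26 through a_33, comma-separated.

4, 4, 6, 2, 8, 2, 6, 4

[q^26] f(26)=1,f(13)=1,f(2)=1,f(1)=1 ⇒ 4
[q^27] f(27)=1,f(9)=1,f(3)=1,f(1)=1 ⇒ 4
d|28:{1,2,4,7,14,28}  Σf=1+1+1+1+1+1=6
q^29  k|29↦f(k): 1:1 29:1  a_29=2
d|30:{30,15,10,6,5,3,2,1}  Σf=1+1+1+1+1+1+1+1=8
q^31  k|31↦f(k): 31:1 1:1  a_31=2
[q^32] f(1)=1,f(2)=1,f(4)=1,f(8)=1,f(16)=1,f(32)=1 ⇒ 6
[q^33] f(33)=1,f(11)=1,f(3)=1,f(1)=1 ⇒ 4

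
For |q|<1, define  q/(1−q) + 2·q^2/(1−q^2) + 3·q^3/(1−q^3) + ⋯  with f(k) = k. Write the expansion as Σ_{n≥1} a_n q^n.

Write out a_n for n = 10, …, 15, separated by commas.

18, 12, 28, 14, 24, 24

n=10: 1·10 2·5 5·2 10·1  f→[1+2+5+10]=18
q^11  k|11↦f(k): 11:11 1:1  a_11=12
[q^12] f(1)=1,f(2)=2,f(3)=3,f(4)=4,f(6)=6,f(12)=12 ⇒ 28
n=13: 1·13 13·1  f→[1+13]=14
d|14:{1,2,7,14}  Σf=1+2+7+14=24
q^15  k|15↦f(k): 1:1 3:3 5:5 15:15  a_15=24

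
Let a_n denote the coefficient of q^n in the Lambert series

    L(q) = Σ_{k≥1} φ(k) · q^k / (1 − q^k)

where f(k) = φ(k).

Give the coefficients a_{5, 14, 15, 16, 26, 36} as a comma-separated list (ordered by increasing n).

n=5: 1·5 5·1  φ→[1+4]=5
q^14  k|14↦φ(k): 1:1 2:1 7:6 14:6  a_14=14
d|15:{15,5,3,1}  Σφ=8+4+2+1=15
d|16:{16,8,4,2,1}  Σφ=8+4+2+1+1=16
n=26: 26·1 13·2 2·13 1·26  φ→[12+12+1+1]=26
q^36  k|36↦φ(k): 36:12 18:6 12:4 9:6 6:2 4:2 3:2 2:1 1:1  a_36=36

5, 14, 15, 16, 26, 36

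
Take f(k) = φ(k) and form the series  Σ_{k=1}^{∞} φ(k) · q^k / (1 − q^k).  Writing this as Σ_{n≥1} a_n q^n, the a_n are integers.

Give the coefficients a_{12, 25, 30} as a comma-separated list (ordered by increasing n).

q^12  k|12↦φ(k): 1:1 2:1 3:2 4:2 6:2 12:4  a_12=12
d|25:{1,5,25}  Σφ=1+4+20=25
n=30: 1·30 2·15 3·10 5·6 6·5 10·3 15·2 30·1  φ→[1+1+2+4+2+4+8+8]=30

12, 25, 30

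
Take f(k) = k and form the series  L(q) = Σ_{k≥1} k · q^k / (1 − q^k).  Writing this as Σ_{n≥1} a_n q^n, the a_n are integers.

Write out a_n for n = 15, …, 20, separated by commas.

24, 31, 18, 39, 20, 42

q^15  k|15↦f(k): 1:1 3:3 5:5 15:15  a_15=24
d|16:{16,8,4,2,1}  Σf=16+8+4+2+1=31
d|17:{17,1}  Σf=17+1=18
n=18: 1·18 2·9 3·6 6·3 9·2 18·1  f→[1+2+3+6+9+18]=39
d|19:{1,19}  Σf=1+19=20
[q^20] f(1)=1,f(2)=2,f(4)=4,f(5)=5,f(10)=10,f(20)=20 ⇒ 42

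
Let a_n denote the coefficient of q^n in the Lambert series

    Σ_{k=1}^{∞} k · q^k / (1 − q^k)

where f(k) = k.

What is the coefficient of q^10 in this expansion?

a_10 = 18

[q^10] f(1)=1,f(2)=2,f(5)=5,f(10)=10 ⇒ 18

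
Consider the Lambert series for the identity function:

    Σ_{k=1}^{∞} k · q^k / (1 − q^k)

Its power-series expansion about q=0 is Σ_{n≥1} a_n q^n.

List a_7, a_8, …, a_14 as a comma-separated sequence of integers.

8, 15, 13, 18, 12, 28, 14, 24

n=7: 1·7 7·1  f→[1+7]=8
[q^8] f(8)=8,f(4)=4,f(2)=2,f(1)=1 ⇒ 15
n=9: 9·1 3·3 1·9  f→[9+3+1]=13
[q^10] f(1)=1,f(2)=2,f(5)=5,f(10)=10 ⇒ 18
n=11: 11·1 1·11  f→[11+1]=12
[q^12] f(1)=1,f(2)=2,f(3)=3,f(4)=4,f(6)=6,f(12)=12 ⇒ 28
d|13:{1,13}  Σf=1+13=14
q^14  k|14↦f(k): 1:1 2:2 7:7 14:14  a_14=24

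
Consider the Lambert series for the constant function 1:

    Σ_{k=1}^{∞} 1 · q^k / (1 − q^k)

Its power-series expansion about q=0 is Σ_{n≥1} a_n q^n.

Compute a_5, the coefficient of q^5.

a_5 = 2

n=5: 1·5 5·1  f→[1+1]=2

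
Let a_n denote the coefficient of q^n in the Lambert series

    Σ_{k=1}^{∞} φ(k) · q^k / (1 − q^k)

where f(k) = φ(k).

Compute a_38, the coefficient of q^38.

d|38:{1,2,19,38}  Σφ=1+1+18+18=38

a_38 = 38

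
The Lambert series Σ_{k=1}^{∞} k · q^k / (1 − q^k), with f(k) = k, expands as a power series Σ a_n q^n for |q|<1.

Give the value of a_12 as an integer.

q^12  k|12↦f(k): 12:12 6:6 4:4 3:3 2:2 1:1  a_12=28

a_12 = 28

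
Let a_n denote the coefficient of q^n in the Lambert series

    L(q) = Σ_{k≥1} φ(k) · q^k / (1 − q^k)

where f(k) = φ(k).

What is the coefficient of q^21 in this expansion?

n=21: 1·21 3·7 7·3 21·1  φ→[1+2+6+12]=21

a_21 = 21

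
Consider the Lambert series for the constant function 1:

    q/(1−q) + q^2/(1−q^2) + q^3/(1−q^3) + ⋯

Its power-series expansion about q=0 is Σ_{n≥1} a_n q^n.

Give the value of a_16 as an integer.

a_16 = 5

[q^16] f(16)=1,f(8)=1,f(4)=1,f(2)=1,f(1)=1 ⇒ 5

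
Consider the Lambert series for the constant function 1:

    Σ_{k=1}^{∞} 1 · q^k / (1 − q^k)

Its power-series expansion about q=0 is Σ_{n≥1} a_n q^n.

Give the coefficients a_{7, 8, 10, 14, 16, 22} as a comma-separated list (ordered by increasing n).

n=7: 7·1 1·7  f→[1+1]=2
d|8:{1,2,4,8}  Σf=1+1+1+1=4
[q^10] f(1)=1,f(2)=1,f(5)=1,f(10)=1 ⇒ 4
[q^14] f(1)=1,f(2)=1,f(7)=1,f(14)=1 ⇒ 4
d|16:{1,2,4,8,16}  Σf=1+1+1+1+1=5
n=22: 1·22 2·11 11·2 22·1  f→[1+1+1+1]=4

2, 4, 4, 4, 5, 4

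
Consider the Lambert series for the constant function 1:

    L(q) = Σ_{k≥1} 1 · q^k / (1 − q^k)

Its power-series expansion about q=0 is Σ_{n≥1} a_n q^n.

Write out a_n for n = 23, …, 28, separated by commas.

2, 8, 3, 4, 4, 6

n=23: 1·23 23·1  f→[1+1]=2
[q^24] f(24)=1,f(12)=1,f(8)=1,f(6)=1,f(4)=1,f(3)=1,f(2)=1,f(1)=1 ⇒ 8
q^25  k|25↦f(k): 1:1 5:1 25:1  a_25=3
[q^26] f(1)=1,f(2)=1,f(13)=1,f(26)=1 ⇒ 4
q^27  k|27↦f(k): 27:1 9:1 3:1 1:1  a_27=4
q^28  k|28↦f(k): 28:1 14:1 7:1 4:1 2:1 1:1  a_28=6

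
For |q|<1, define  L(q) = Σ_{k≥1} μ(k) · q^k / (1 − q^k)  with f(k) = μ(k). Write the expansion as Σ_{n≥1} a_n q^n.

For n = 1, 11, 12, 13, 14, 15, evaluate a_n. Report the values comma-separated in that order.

1, 0, 0, 0, 0, 0

n=1: 1·1  μ→[1]=1
d|11:{11,1}  Σμ=(-1)+1=0
d|12:{1,2,3,4,6,12}  Σμ=1+(-1)+(-1)+0+1+0=0
q^13  k|13↦μ(k): 13:-1 1:1  a_13=0
[q^14] μ(14)=1,μ(7)=-1,μ(2)=-1,μ(1)=1 ⇒ 0
n=15: 15·1 5·3 3·5 1·15  μ→[1+(-1)+(-1)+1]=0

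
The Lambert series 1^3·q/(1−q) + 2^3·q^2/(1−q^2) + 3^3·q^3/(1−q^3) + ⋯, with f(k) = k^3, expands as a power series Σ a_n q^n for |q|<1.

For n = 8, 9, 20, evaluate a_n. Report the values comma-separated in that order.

q^8  k|8↦f(k): 1:1 2:8 4:64 8:512  a_8=585
n=9: 1·9 3·3 9·1  f→[1+27+729]=757
q^20  k|20↦f(k): 1:1 2:8 4:64 5:125 10:1000 20:8000  a_20=9198

585, 757, 9198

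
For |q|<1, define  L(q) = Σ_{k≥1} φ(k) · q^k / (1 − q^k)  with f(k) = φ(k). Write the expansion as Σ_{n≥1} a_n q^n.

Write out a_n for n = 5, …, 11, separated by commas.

[q^5] φ(5)=4,φ(1)=1 ⇒ 5
n=6: 6·1 3·2 2·3 1·6  φ→[2+2+1+1]=6
[q^7] φ(1)=1,φ(7)=6 ⇒ 7
d|8:{8,4,2,1}  Σφ=4+2+1+1=8
n=9: 9·1 3·3 1·9  φ→[6+2+1]=9
n=10: 1·10 2·5 5·2 10·1  φ→[1+1+4+4]=10
n=11: 11·1 1·11  φ→[10+1]=11

5, 6, 7, 8, 9, 10, 11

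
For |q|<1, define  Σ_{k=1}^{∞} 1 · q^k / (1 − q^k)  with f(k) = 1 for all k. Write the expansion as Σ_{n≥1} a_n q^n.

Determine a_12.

[q^12] f(12)=1,f(6)=1,f(4)=1,f(3)=1,f(2)=1,f(1)=1 ⇒ 6

a_12 = 6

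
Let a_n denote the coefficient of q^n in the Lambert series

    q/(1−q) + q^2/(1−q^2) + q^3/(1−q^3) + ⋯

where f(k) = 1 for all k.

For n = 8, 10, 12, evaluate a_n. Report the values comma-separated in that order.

d|8:{1,2,4,8}  Σf=1+1+1+1=4
d|10:{1,2,5,10}  Σf=1+1+1+1=4
d|12:{1,2,3,4,6,12}  Σf=1+1+1+1+1+1=6

4, 4, 6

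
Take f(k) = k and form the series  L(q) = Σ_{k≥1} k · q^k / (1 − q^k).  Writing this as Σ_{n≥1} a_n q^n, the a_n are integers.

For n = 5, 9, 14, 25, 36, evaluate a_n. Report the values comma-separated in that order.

6, 13, 24, 31, 91

q^5  k|5↦f(k): 5:5 1:1  a_5=6
q^9  k|9↦f(k): 9:9 3:3 1:1  a_9=13
q^14  k|14↦f(k): 1:1 2:2 7:7 14:14  a_14=24
q^25  k|25↦f(k): 1:1 5:5 25:25  a_25=31
q^36  k|36↦f(k): 1:1 2:2 3:3 4:4 6:6 9:9 12:12 18:18 36:36  a_36=91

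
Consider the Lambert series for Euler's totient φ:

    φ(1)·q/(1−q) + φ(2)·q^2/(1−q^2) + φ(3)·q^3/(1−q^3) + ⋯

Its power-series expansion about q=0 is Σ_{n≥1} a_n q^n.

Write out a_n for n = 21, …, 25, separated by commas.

q^21  k|21↦φ(k): 1:1 3:2 7:6 21:12  a_21=21
q^22  k|22↦φ(k): 1:1 2:1 11:10 22:10  a_22=22
q^23  k|23↦φ(k): 23:22 1:1  a_23=23
q^24  k|24↦φ(k): 24:8 12:4 8:4 6:2 4:2 3:2 2:1 1:1  a_24=24
n=25: 1·25 5·5 25·1  φ→[1+4+20]=25

21, 22, 23, 24, 25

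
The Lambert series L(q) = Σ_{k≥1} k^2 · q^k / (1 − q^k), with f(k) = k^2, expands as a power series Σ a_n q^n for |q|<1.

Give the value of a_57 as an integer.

a_57 = 3620

q^57  k|57↦f(k): 57:3249 19:361 3:9 1:1  a_57=3620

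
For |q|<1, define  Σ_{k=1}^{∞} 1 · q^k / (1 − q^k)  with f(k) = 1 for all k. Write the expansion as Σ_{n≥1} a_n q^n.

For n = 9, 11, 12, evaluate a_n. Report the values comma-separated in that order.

[q^9] f(9)=1,f(3)=1,f(1)=1 ⇒ 3
q^11  k|11↦f(k): 11:1 1:1  a_11=2
[q^12] f(12)=1,f(6)=1,f(4)=1,f(3)=1,f(2)=1,f(1)=1 ⇒ 6

3, 2, 6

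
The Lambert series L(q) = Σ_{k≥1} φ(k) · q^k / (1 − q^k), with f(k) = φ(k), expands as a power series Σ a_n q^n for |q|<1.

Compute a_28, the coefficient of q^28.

[q^28] φ(1)=1,φ(2)=1,φ(4)=2,φ(7)=6,φ(14)=6,φ(28)=12 ⇒ 28

a_28 = 28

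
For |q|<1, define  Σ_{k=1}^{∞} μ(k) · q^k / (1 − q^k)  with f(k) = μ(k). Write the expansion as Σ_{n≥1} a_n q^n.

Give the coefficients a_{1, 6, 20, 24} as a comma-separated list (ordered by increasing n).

[q^1] μ(1)=1 ⇒ 1
d|6:{1,2,3,6}  Σμ=1+(-1)+(-1)+1=0
[q^20] μ(1)=1,μ(2)=-1,μ(4)=0,μ(5)=-1,μ(10)=1,μ(20)=0 ⇒ 0
[q^24] μ(1)=1,μ(2)=-1,μ(3)=-1,μ(4)=0,μ(6)=1,μ(8)=0,μ(12)=0,μ(24)=0 ⇒ 0

1, 0, 0, 0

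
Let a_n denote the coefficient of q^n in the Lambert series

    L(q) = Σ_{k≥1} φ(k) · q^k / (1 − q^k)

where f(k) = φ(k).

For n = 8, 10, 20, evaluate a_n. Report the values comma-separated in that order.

[q^8] φ(8)=4,φ(4)=2,φ(2)=1,φ(1)=1 ⇒ 8
[q^10] φ(10)=4,φ(5)=4,φ(2)=1,φ(1)=1 ⇒ 10
q^20  k|20↦φ(k): 1:1 2:1 4:2 5:4 10:4 20:8  a_20=20

8, 10, 20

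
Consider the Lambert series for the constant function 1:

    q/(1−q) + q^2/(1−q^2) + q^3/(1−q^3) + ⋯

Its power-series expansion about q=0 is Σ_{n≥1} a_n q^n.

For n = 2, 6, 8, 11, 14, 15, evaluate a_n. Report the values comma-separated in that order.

[q^2] f(2)=1,f(1)=1 ⇒ 2
n=6: 1·6 2·3 3·2 6·1  f→[1+1+1+1]=4
d|8:{1,2,4,8}  Σf=1+1+1+1=4
[q^11] f(11)=1,f(1)=1 ⇒ 2
q^14  k|14↦f(k): 14:1 7:1 2:1 1:1  a_14=4
d|15:{15,5,3,1}  Σf=1+1+1+1=4

2, 4, 4, 2, 4, 4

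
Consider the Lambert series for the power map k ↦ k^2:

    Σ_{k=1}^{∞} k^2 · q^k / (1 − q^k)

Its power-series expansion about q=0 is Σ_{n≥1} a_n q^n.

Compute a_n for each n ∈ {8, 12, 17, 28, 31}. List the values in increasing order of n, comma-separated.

85, 210, 290, 1050, 962

n=8: 1·8 2·4 4·2 8·1  f→[1+4+16+64]=85
d|12:{12,6,4,3,2,1}  Σf=144+36+16+9+4+1=210
q^17  k|17↦f(k): 17:289 1:1  a_17=290
q^28  k|28↦f(k): 1:1 2:4 4:16 7:49 14:196 28:784  a_28=1050
q^31  k|31↦f(k): 1:1 31:961  a_31=962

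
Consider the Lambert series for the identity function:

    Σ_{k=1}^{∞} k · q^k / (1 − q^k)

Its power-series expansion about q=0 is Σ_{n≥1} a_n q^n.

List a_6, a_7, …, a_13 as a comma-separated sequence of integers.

12, 8, 15, 13, 18, 12, 28, 14

q^6  k|6↦f(k): 1:1 2:2 3:3 6:6  a_6=12
d|7:{7,1}  Σf=7+1=8
[q^8] f(8)=8,f(4)=4,f(2)=2,f(1)=1 ⇒ 15
d|9:{1,3,9}  Σf=1+3+9=13
d|10:{10,5,2,1}  Σf=10+5+2+1=18
n=11: 11·1 1·11  f→[11+1]=12
q^12  k|12↦f(k): 12:12 6:6 4:4 3:3 2:2 1:1  a_12=28
d|13:{13,1}  Σf=13+1=14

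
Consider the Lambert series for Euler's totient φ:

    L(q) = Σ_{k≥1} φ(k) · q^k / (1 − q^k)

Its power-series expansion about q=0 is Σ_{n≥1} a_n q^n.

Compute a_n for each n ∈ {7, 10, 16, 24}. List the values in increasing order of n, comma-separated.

q^7  k|7↦φ(k): 7:6 1:1  a_7=7
[q^10] φ(10)=4,φ(5)=4,φ(2)=1,φ(1)=1 ⇒ 10
d|16:{16,8,4,2,1}  Σφ=8+4+2+1+1=16
q^24  k|24↦φ(k): 1:1 2:1 3:2 4:2 6:2 8:4 12:4 24:8  a_24=24

7, 10, 16, 24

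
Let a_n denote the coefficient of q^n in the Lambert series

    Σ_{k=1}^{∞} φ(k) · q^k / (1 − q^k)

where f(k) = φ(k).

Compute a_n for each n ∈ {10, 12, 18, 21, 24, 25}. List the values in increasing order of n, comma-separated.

n=10: 10·1 5·2 2·5 1·10  φ→[4+4+1+1]=10
q^12  k|12↦φ(k): 1:1 2:1 3:2 4:2 6:2 12:4  a_12=12
[q^18] φ(1)=1,φ(2)=1,φ(3)=2,φ(6)=2,φ(9)=6,φ(18)=6 ⇒ 18
q^21  k|21↦φ(k): 21:12 7:6 3:2 1:1  a_21=21
d|24:{24,12,8,6,4,3,2,1}  Σφ=8+4+4+2+2+2+1+1=24
n=25: 25·1 5·5 1·25  φ→[20+4+1]=25

10, 12, 18, 21, 24, 25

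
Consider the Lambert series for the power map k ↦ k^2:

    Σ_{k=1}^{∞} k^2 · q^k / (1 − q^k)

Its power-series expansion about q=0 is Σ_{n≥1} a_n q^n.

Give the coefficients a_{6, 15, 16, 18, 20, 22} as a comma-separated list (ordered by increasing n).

50, 260, 341, 455, 546, 610

[q^6] f(6)=36,f(3)=9,f(2)=4,f(1)=1 ⇒ 50
[q^15] f(15)=225,f(5)=25,f(3)=9,f(1)=1 ⇒ 260
n=16: 16·1 8·2 4·4 2·8 1·16  f→[256+64+16+4+1]=341
[q^18] f(18)=324,f(9)=81,f(6)=36,f(3)=9,f(2)=4,f(1)=1 ⇒ 455
n=20: 1·20 2·10 4·5 5·4 10·2 20·1  f→[1+4+16+25+100+400]=546
[q^22] f(1)=1,f(2)=4,f(11)=121,f(22)=484 ⇒ 610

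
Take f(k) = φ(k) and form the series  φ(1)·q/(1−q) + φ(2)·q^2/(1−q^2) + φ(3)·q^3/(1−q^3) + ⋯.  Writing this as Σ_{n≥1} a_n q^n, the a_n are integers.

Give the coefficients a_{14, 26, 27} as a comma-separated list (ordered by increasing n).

d|14:{14,7,2,1}  Σφ=6+6+1+1=14
d|26:{1,2,13,26}  Σφ=1+1+12+12=26
d|27:{1,3,9,27}  Σφ=1+2+6+18=27

14, 26, 27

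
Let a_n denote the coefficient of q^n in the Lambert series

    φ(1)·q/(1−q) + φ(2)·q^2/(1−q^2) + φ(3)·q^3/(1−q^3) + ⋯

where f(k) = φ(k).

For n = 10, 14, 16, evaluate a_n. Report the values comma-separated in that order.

n=10: 1·10 2·5 5·2 10·1  φ→[1+1+4+4]=10
[q^14] φ(1)=1,φ(2)=1,φ(7)=6,φ(14)=6 ⇒ 14
d|16:{16,8,4,2,1}  Σφ=8+4+2+1+1=16

10, 14, 16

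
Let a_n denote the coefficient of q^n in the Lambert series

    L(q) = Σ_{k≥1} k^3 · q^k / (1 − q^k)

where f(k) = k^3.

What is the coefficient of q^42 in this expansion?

[q^42] f(42)=74088,f(21)=9261,f(14)=2744,f(7)=343,f(6)=216,f(3)=27,f(2)=8,f(1)=1 ⇒ 86688

a_42 = 86688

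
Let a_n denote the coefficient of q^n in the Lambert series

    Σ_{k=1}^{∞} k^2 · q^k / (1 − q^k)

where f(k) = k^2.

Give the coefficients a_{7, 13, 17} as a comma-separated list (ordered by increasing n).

50, 170, 290

q^7  k|7↦f(k): 7:49 1:1  a_7=50
d|13:{1,13}  Σf=1+169=170
[q^17] f(1)=1,f(17)=289 ⇒ 290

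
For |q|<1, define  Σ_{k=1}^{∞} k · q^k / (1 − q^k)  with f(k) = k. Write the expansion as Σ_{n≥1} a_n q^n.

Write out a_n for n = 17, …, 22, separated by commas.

n=17: 17·1 1·17  f→[17+1]=18
q^18  k|18↦f(k): 18:18 9:9 6:6 3:3 2:2 1:1  a_18=39
q^19  k|19↦f(k): 19:19 1:1  a_19=20
q^20  k|20↦f(k): 1:1 2:2 4:4 5:5 10:10 20:20  a_20=42
[q^21] f(1)=1,f(3)=3,f(7)=7,f(21)=21 ⇒ 32
d|22:{1,2,11,22}  Σf=1+2+11+22=36

18, 39, 20, 42, 32, 36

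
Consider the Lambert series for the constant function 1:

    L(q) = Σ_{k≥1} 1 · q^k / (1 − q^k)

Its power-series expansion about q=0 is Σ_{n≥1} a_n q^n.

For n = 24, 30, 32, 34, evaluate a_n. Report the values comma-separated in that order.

n=24: 1·24 2·12 3·8 4·6 6·4 8·3 12·2 24·1  f→[1+1+1+1+1+1+1+1]=8
[q^30] f(1)=1,f(2)=1,f(3)=1,f(5)=1,f(6)=1,f(10)=1,f(15)=1,f(30)=1 ⇒ 8
d|32:{1,2,4,8,16,32}  Σf=1+1+1+1+1+1=6
n=34: 1·34 2·17 17·2 34·1  f→[1+1+1+1]=4

8, 8, 6, 4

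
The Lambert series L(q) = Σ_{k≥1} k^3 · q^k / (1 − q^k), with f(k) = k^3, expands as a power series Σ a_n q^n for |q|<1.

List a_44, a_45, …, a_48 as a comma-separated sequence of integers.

q^44  k|44↦f(k): 1:1 2:8 4:64 11:1331 22:10648 44:85184  a_44=97236
[q^45] f(45)=91125,f(15)=3375,f(9)=729,f(5)=125,f(3)=27,f(1)=1 ⇒ 95382
q^46  k|46↦f(k): 1:1 2:8 23:12167 46:97336  a_46=109512
q^47  k|47↦f(k): 1:1 47:103823  a_47=103824
q^48  k|48↦f(k): 48:110592 24:13824 16:4096 12:1728 8:512 6:216 4:64 3:27 2:8 1:1  a_48=131068

97236, 95382, 109512, 103824, 131068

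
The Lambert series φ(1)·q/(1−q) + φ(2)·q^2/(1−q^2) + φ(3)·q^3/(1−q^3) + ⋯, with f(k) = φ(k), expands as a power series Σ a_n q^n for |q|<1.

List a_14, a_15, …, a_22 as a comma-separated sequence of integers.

q^14  k|14↦φ(k): 1:1 2:1 7:6 14:6  a_14=14
q^15  k|15↦φ(k): 1:1 3:2 5:4 15:8  a_15=15
[q^16] φ(16)=8,φ(8)=4,φ(4)=2,φ(2)=1,φ(1)=1 ⇒ 16
q^17  k|17↦φ(k): 17:16 1:1  a_17=17
q^18  k|18↦φ(k): 18:6 9:6 6:2 3:2 2:1 1:1  a_18=18
d|19:{19,1}  Σφ=18+1=19
q^20  k|20↦φ(k): 1:1 2:1 4:2 5:4 10:4 20:8  a_20=20
q^21  k|21↦φ(k): 1:1 3:2 7:6 21:12  a_21=21
d|22:{22,11,2,1}  Σφ=10+10+1+1=22

14, 15, 16, 17, 18, 19, 20, 21, 22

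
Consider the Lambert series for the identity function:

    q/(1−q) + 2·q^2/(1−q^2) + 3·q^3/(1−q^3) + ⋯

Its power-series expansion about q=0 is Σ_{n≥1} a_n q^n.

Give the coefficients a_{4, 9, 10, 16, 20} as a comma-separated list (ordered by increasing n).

[q^4] f(1)=1,f(2)=2,f(4)=4 ⇒ 7
d|9:{1,3,9}  Σf=1+3+9=13
[q^10] f(1)=1,f(2)=2,f(5)=5,f(10)=10 ⇒ 18
[q^16] f(1)=1,f(2)=2,f(4)=4,f(8)=8,f(16)=16 ⇒ 31
[q^20] f(20)=20,f(10)=10,f(5)=5,f(4)=4,f(2)=2,f(1)=1 ⇒ 42

7, 13, 18, 31, 42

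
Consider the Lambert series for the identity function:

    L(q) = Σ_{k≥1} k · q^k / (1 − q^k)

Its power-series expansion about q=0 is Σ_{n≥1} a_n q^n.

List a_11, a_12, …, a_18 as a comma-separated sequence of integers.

d|11:{11,1}  Σf=11+1=12
[q^12] f(12)=12,f(6)=6,f(4)=4,f(3)=3,f(2)=2,f(1)=1 ⇒ 28
d|13:{13,1}  Σf=13+1=14
[q^14] f(14)=14,f(7)=7,f(2)=2,f(1)=1 ⇒ 24
[q^15] f(15)=15,f(5)=5,f(3)=3,f(1)=1 ⇒ 24
d|16:{1,2,4,8,16}  Σf=1+2+4+8+16=31
n=17: 1·17 17·1  f→[1+17]=18
[q^18] f(1)=1,f(2)=2,f(3)=3,f(6)=6,f(9)=9,f(18)=18 ⇒ 39

12, 28, 14, 24, 24, 31, 18, 39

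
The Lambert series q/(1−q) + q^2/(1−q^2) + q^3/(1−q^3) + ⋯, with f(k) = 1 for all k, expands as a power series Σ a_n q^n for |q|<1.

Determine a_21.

a_21 = 4

n=21: 21·1 7·3 3·7 1·21  f→[1+1+1+1]=4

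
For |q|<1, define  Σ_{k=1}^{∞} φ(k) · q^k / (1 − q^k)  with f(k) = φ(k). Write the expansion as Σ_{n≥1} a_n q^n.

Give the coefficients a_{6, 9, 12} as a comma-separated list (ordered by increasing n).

[q^6] φ(1)=1,φ(2)=1,φ(3)=2,φ(6)=2 ⇒ 6
d|9:{9,3,1}  Σφ=6+2+1=9
n=12: 12·1 6·2 4·3 3·4 2·6 1·12  φ→[4+2+2+2+1+1]=12

6, 9, 12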